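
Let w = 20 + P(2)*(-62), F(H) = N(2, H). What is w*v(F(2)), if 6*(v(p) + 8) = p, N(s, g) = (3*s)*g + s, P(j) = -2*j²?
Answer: -2924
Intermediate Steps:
N(s, g) = s + 3*g*s (N(s, g) = 3*g*s + s = s + 3*g*s)
F(H) = 2 + 6*H (F(H) = 2*(1 + 3*H) = 2 + 6*H)
v(p) = -8 + p/6
w = 516 (w = 20 - 2*2²*(-62) = 20 - 2*4*(-62) = 20 - 8*(-62) = 20 + 496 = 516)
w*v(F(2)) = 516*(-8 + (2 + 6*2)/6) = 516*(-8 + (2 + 12)/6) = 516*(-8 + (⅙)*14) = 516*(-8 + 7/3) = 516*(-17/3) = -2924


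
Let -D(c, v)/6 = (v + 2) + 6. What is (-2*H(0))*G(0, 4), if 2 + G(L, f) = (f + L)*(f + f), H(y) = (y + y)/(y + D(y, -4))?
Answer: 0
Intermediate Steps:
D(c, v) = -48 - 6*v (D(c, v) = -6*((v + 2) + 6) = -6*((2 + v) + 6) = -6*(8 + v) = -48 - 6*v)
H(y) = 2*y/(-24 + y) (H(y) = (y + y)/(y + (-48 - 6*(-4))) = (2*y)/(y + (-48 + 24)) = (2*y)/(y - 24) = (2*y)/(-24 + y) = 2*y/(-24 + y))
G(L, f) = -2 + 2*f*(L + f) (G(L, f) = -2 + (f + L)*(f + f) = -2 + (L + f)*(2*f) = -2 + 2*f*(L + f))
(-2*H(0))*G(0, 4) = (-4*0/(-24 + 0))*(-2 + 2*4² + 2*0*4) = (-4*0/(-24))*(-2 + 2*16 + 0) = (-4*0*(-1)/24)*(-2 + 32 + 0) = -2*0*30 = 0*30 = 0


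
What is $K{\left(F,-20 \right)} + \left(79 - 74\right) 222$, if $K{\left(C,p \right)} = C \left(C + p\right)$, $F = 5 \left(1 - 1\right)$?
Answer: $1110$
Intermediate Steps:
$F = 0$ ($F = 5 \cdot 0 = 0$)
$K{\left(F,-20 \right)} + \left(79 - 74\right) 222 = 0 \left(0 - 20\right) + \left(79 - 74\right) 222 = 0 \left(-20\right) + 5 \cdot 222 = 0 + 1110 = 1110$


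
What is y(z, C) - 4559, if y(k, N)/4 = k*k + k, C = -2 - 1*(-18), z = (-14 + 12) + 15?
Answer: -3831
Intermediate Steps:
z = 13 (z = -2 + 15 = 13)
C = 16 (C = -2 + 18 = 16)
y(k, N) = 4*k + 4*k² (y(k, N) = 4*(k*k + k) = 4*(k² + k) = 4*(k + k²) = 4*k + 4*k²)
y(z, C) - 4559 = 4*13*(1 + 13) - 4559 = 4*13*14 - 4559 = 728 - 4559 = -3831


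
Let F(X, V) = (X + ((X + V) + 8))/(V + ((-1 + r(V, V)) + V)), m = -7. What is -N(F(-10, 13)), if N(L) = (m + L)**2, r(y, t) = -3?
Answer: -23409/484 ≈ -48.366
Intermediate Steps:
F(X, V) = (8 + V + 2*X)/(-4 + 2*V) (F(X, V) = (X + ((X + V) + 8))/(V + ((-1 - 3) + V)) = (X + ((V + X) + 8))/(V + (-4 + V)) = (X + (8 + V + X))/(-4 + 2*V) = (8 + V + 2*X)/(-4 + 2*V))
N(L) = (-7 + L)**2
-N(F(-10, 13)) = -(-7 + (4 - 10 + (1/2)*13)/(-2 + 13))**2 = -(-7 + (4 - 10 + 13/2)/11)**2 = -(-7 + (1/11)*(1/2))**2 = -(-7 + 1/22)**2 = -(-153/22)**2 = -1*23409/484 = -23409/484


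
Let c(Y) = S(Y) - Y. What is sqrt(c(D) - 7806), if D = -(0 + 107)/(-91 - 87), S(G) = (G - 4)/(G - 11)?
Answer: I*sqrt(847415977828530)/329478 ≈ 88.353*I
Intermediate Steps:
S(G) = (-4 + G)/(-11 + G)
D = 107/178 (D = -107/(-178) = -107*(-1)/178 = -1*(-107/178) = 107/178 ≈ 0.60112)
c(Y) = -Y + (-4 + Y)/(-11 + Y) (c(Y) = (-4 + Y)/(-11 + Y) - Y = -Y + (-4 + Y)/(-11 + Y))
sqrt(c(D) - 7806) = sqrt((-4 + 107/178 - 1*107/178*(-11 + 107/178))/(-11 + 107/178) - 7806) = sqrt((-4 + 107/178 - 1*107/178*(-1851/178))/(-1851/178) - 7806) = sqrt(-178*(-4 + 107/178 + 198057/31684)/1851 - 7806) = sqrt(-178/1851*90367/31684 - 7806) = sqrt(-90367/329478 - 7806) = sqrt(-2571995635/329478) = I*sqrt(847415977828530)/329478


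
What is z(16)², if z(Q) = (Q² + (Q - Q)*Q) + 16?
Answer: 73984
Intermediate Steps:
z(Q) = 16 + Q² (z(Q) = (Q² + 0*Q) + 16 = (Q² + 0) + 16 = Q² + 16 = 16 + Q²)
z(16)² = (16 + 16²)² = (16 + 256)² = 272² = 73984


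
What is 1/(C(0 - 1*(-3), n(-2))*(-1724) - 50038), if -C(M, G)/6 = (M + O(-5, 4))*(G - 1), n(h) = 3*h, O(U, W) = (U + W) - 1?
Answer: -1/122446 ≈ -8.1669e-6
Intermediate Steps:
O(U, W) = -1 + U + W
C(M, G) = -6*(-1 + G)*(-2 + M) (C(M, G) = -6*(M + (-1 - 5 + 4))*(G - 1) = -6*(M - 2)*(-1 + G) = -6*(-2 + M)*(-1 + G) = -6*(-1 + G)*(-2 + M))
1/(C(0 - 1*(-3), n(-2))*(-1724) - 50038) = 1/((-12 + 6*(0 - 1*(-3)) + 12*(3*(-2)) - 6*3*(-2)*(0 - 1*(-3)))*(-1724) - 50038) = 1/((-12 + 6*(0 + 3) + 12*(-6) - 6*(-6)*(0 + 3))*(-1724) - 50038) = 1/((-12 + 6*3 - 72 - 6*(-6)*3)*(-1724) - 50038) = 1/((-12 + 18 - 72 + 108)*(-1724) - 50038) = 1/(42*(-1724) - 50038) = 1/(-72408 - 50038) = 1/(-122446) = -1/122446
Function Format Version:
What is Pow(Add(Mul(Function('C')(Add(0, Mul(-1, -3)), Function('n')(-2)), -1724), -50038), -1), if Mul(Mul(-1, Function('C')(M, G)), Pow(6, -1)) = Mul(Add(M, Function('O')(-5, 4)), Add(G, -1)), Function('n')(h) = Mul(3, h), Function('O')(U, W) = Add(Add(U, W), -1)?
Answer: Rational(-1, 122446) ≈ -8.1669e-6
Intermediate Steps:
Function('O')(U, W) = Add(-1, U, W)
Function('C')(M, G) = Mul(-6, Add(-1, G), Add(-2, M)) (Function('C')(M, G) = Mul(-6, Mul(Add(M, Add(-1, -5, 4)), Add(G, -1))) = Mul(-6, Mul(Add(M, -2), Add(-1, G))) = Mul(-6, Mul(Add(-2, M), Add(-1, G))) = Mul(-6, Mul(Add(-1, G), Add(-2, M))) = Mul(-6, Add(-1, G), Add(-2, M)))
Pow(Add(Mul(Function('C')(Add(0, Mul(-1, -3)), Function('n')(-2)), -1724), -50038), -1) = Pow(Add(Mul(Add(-12, Mul(6, Add(0, Mul(-1, -3))), Mul(12, Mul(3, -2)), Mul(-6, Mul(3, -2), Add(0, Mul(-1, -3)))), -1724), -50038), -1) = Pow(Add(Mul(Add(-12, Mul(6, Add(0, 3)), Mul(12, -6), Mul(-6, -6, Add(0, 3))), -1724), -50038), -1) = Pow(Add(Mul(Add(-12, Mul(6, 3), -72, Mul(-6, -6, 3)), -1724), -50038), -1) = Pow(Add(Mul(Add(-12, 18, -72, 108), -1724), -50038), -1) = Pow(Add(Mul(42, -1724), -50038), -1) = Pow(Add(-72408, -50038), -1) = Pow(-122446, -1) = Rational(-1, 122446)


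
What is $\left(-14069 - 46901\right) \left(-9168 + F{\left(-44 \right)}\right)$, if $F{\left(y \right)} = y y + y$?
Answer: $443617720$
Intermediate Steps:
$F{\left(y \right)} = y + y^{2}$ ($F{\left(y \right)} = y^{2} + y = y + y^{2}$)
$\left(-14069 - 46901\right) \left(-9168 + F{\left(-44 \right)}\right) = \left(-14069 - 46901\right) \left(-9168 - 44 \left(1 - 44\right)\right) = - 60970 \left(-9168 - -1892\right) = - 60970 \left(-9168 + 1892\right) = \left(-60970\right) \left(-7276\right) = 443617720$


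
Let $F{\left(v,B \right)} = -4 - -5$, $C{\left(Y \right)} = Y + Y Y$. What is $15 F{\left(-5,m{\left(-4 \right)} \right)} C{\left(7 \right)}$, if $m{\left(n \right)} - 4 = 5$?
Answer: $840$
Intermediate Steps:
$m{\left(n \right)} = 9$ ($m{\left(n \right)} = 4 + 5 = 9$)
$C{\left(Y \right)} = Y + Y^{2}$
$F{\left(v,B \right)} = 1$ ($F{\left(v,B \right)} = -4 + 5 = 1$)
$15 F{\left(-5,m{\left(-4 \right)} \right)} C{\left(7 \right)} = 15 \cdot 1 \cdot 7 \left(1 + 7\right) = 15 \cdot 7 \cdot 8 = 15 \cdot 56 = 840$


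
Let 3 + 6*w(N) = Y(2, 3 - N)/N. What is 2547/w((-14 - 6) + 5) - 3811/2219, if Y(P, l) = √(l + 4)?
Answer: -22897395083/4444657 + 229230*√22/2003 ≈ -4614.9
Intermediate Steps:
Y(P, l) = √(4 + l)
w(N) = -½ + √(7 - N)/(6*N) (w(N) = -½ + (√(4 + (3 - N))/N)/6 = -½ + (√(7 - N)/N)/6 = -½ + √(7 - N)/(6*N))
2547/w((-14 - 6) + 5) - 3811/2219 = 2547/(((√(7 - ((-14 - 6) + 5)) - 3*((-14 - 6) + 5))/(6*((-14 - 6) + 5)))) - 3811/2219 = 2547/(((√(7 - (-20 + 5)) - 3*(-20 + 5))/(6*(-20 + 5)))) - 3811*1/2219 = 2547/(((⅙)*(√(7 - 1*(-15)) - 3*(-15))/(-15))) - 3811/2219 = 2547/(((⅙)*(-1/15)*(√(7 + 15) + 45))) - 3811/2219 = 2547/(((⅙)*(-1/15)*(√22 + 45))) - 3811/2219 = 2547/(((⅙)*(-1/15)*(45 + √22))) - 3811/2219 = 2547/(-½ - √22/90) - 3811/2219 = -3811/2219 + 2547/(-½ - √22/90)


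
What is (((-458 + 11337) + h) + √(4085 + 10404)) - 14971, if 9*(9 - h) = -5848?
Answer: -30899/9 + √14489 ≈ -3312.9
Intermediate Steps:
h = 5929/9 (h = 9 - ⅑*(-5848) = 9 + 5848/9 = 5929/9 ≈ 658.78)
(((-458 + 11337) + h) + √(4085 + 10404)) - 14971 = (((-458 + 11337) + 5929/9) + √(4085 + 10404)) - 14971 = ((10879 + 5929/9) + √14489) - 14971 = (103840/9 + √14489) - 14971 = -30899/9 + √14489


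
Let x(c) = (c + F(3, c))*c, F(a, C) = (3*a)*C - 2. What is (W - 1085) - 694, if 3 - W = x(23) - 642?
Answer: -6378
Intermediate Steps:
F(a, C) = -2 + 3*C*a (F(a, C) = 3*C*a - 2 = -2 + 3*C*a)
x(c) = c*(-2 + 10*c) (x(c) = (c + (-2 + 3*c*3))*c = (c + (-2 + 9*c))*c = (-2 + 10*c)*c = c*(-2 + 10*c))
W = -4599 (W = 3 - (2*23*(-1 + 5*23) - 642) = 3 - (2*23*(-1 + 115) - 642) = 3 - (2*23*114 - 642) = 3 - (5244 - 642) = 3 - 1*4602 = 3 - 4602 = -4599)
(W - 1085) - 694 = (-4599 - 1085) - 694 = -5684 - 694 = -6378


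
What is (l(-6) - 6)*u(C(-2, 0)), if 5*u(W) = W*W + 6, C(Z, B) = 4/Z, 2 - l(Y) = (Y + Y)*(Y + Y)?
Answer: -296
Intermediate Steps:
l(Y) = 2 - 4*Y² (l(Y) = 2 - (Y + Y)*(Y + Y) = 2 - 2*Y*2*Y = 2 - 4*Y²)
u(W) = 6/5 + W²/5 (u(W) = (W*W + 6)/5 = (W² + 6)/5 = (6 + W²)/5 = 6/5 + W²/5)
(l(-6) - 6)*u(C(-2, 0)) = ((2 - 4*(-6)²) - 6)*(6/5 + (4/(-2))²/5) = ((2 - 4*36) - 6)*(6/5 + (4*(-½))²/5) = ((2 - 144) - 6)*(6/5 + (⅕)*(-2)²) = (-142 - 6)*(6/5 + (⅕)*4) = -148*(6/5 + ⅘) = -148*2 = -296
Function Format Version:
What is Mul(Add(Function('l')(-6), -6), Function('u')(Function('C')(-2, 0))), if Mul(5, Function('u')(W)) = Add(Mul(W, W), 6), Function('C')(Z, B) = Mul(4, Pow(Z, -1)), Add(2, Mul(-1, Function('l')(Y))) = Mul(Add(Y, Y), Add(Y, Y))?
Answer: -296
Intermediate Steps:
Function('l')(Y) = Add(2, Mul(-4, Pow(Y, 2))) (Function('l')(Y) = Add(2, Mul(-1, Mul(Add(Y, Y), Add(Y, Y)))) = Add(2, Mul(-1, Mul(Mul(2, Y), Mul(2, Y)))) = Add(2, Mul(-1, Mul(4, Pow(Y, 2)))) = Add(2, Mul(-4, Pow(Y, 2))))
Function('u')(W) = Add(Rational(6, 5), Mul(Rational(1, 5), Pow(W, 2))) (Function('u')(W) = Mul(Rational(1, 5), Add(Mul(W, W), 6)) = Mul(Rational(1, 5), Add(Pow(W, 2), 6)) = Mul(Rational(1, 5), Add(6, Pow(W, 2))) = Add(Rational(6, 5), Mul(Rational(1, 5), Pow(W, 2))))
Mul(Add(Function('l')(-6), -6), Function('u')(Function('C')(-2, 0))) = Mul(Add(Add(2, Mul(-4, Pow(-6, 2))), -6), Add(Rational(6, 5), Mul(Rational(1, 5), Pow(Mul(4, Pow(-2, -1)), 2)))) = Mul(Add(Add(2, Mul(-4, 36)), -6), Add(Rational(6, 5), Mul(Rational(1, 5), Pow(Mul(4, Rational(-1, 2)), 2)))) = Mul(Add(Add(2, -144), -6), Add(Rational(6, 5), Mul(Rational(1, 5), Pow(-2, 2)))) = Mul(Add(-142, -6), Add(Rational(6, 5), Mul(Rational(1, 5), 4))) = Mul(-148, Add(Rational(6, 5), Rational(4, 5))) = Mul(-148, 2) = -296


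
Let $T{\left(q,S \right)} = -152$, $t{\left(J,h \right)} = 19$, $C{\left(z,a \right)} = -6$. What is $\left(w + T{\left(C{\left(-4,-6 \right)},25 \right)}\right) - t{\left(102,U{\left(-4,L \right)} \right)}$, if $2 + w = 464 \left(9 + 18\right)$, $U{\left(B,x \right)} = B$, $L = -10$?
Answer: $12355$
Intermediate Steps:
$w = 12526$ ($w = -2 + 464 \left(9 + 18\right) = -2 + 464 \cdot 27 = -2 + 12528 = 12526$)
$\left(w + T{\left(C{\left(-4,-6 \right)},25 \right)}\right) - t{\left(102,U{\left(-4,L \right)} \right)} = \left(12526 - 152\right) - 19 = 12374 - 19 = 12355$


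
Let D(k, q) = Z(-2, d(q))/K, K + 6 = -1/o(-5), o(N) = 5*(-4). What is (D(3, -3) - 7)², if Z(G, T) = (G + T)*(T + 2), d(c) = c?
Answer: 870489/14161 ≈ 61.471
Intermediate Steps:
Z(G, T) = (2 + T)*(G + T) (Z(G, T) = (G + T)*(2 + T) = (2 + T)*(G + T))
o(N) = -20
K = -119/20 (K = -6 - 1/(-20) = -6 - 1*(-1/20) = -6 + 1/20 = -119/20 ≈ -5.9500)
D(k, q) = 80/119 - 20*q²/119 (D(k, q) = (q² + 2*(-2) + 2*q - 2*q)/(-119/20) = (q² - 4 + 2*q - 2*q)*(-20/119) = (-4 + q²)*(-20/119) = 80/119 - 20*q²/119)
(D(3, -3) - 7)² = ((80/119 - 20/119*(-3)²) - 7)² = ((80/119 - 20/119*9) - 7)² = ((80/119 - 180/119) - 7)² = (-100/119 - 7)² = (-933/119)² = 870489/14161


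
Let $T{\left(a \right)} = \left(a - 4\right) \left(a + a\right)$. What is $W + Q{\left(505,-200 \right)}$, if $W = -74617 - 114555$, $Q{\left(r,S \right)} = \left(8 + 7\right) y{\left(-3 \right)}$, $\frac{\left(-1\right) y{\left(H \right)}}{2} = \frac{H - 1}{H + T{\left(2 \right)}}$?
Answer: $- \frac{2081012}{11} \approx -1.8918 \cdot 10^{5}$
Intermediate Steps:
$T{\left(a \right)} = 2 a \left(-4 + a\right)$ ($T{\left(a \right)} = \left(-4 + a\right) 2 a = 2 a \left(-4 + a\right)$)
$y{\left(H \right)} = - \frac{2 \left(-1 + H\right)}{-8 + H}$ ($y{\left(H \right)} = - 2 \frac{H - 1}{H + 2 \cdot 2 \left(-4 + 2\right)} = - 2 \frac{-1 + H}{H + 2 \cdot 2 \left(-2\right)} = - 2 \frac{-1 + H}{H - 8} = - 2 \frac{-1 + H}{-8 + H} = - \frac{2 \left(-1 + H\right)}{-8 + H}$)
$Q{\left(r,S \right)} = - \frac{120}{11}$ ($Q{\left(r,S \right)} = \left(8 + 7\right) \frac{2 \left(1 - -3\right)}{-8 - 3} = 15 \frac{2 \left(1 + 3\right)}{-11} = 15 \cdot 2 \left(- \frac{1}{11}\right) 4 = 15 \left(- \frac{8}{11}\right) = - \frac{120}{11}$)
$W = -189172$ ($W = -74617 - 114555 = -189172$)
$W + Q{\left(505,-200 \right)} = -189172 - \frac{120}{11} = - \frac{2081012}{11}$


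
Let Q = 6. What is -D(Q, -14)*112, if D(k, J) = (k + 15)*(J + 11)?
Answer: 7056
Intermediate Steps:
D(k, J) = (11 + J)*(15 + k) (D(k, J) = (15 + k)*(11 + J) = (11 + J)*(15 + k))
-D(Q, -14)*112 = -(165 + 11*6 + 15*(-14) - 14*6)*112 = -(165 + 66 - 210 - 84)*112 = -(-63)*112 = -1*(-7056) = 7056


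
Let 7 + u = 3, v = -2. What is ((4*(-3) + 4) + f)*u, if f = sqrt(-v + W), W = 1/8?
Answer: 32 - sqrt(34) ≈ 26.169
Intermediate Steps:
u = -4 (u = -7 + 3 = -4)
W = 1/8 ≈ 0.12500
f = sqrt(34)/4 (f = sqrt(-1*(-2) + 1/8) = sqrt(2 + 1/8) = sqrt(17/8) = sqrt(34)/4 ≈ 1.4577)
((4*(-3) + 4) + f)*u = ((4*(-3) + 4) + sqrt(34)/4)*(-4) = ((-12 + 4) + sqrt(34)/4)*(-4) = (-8 + sqrt(34)/4)*(-4) = 32 - sqrt(34)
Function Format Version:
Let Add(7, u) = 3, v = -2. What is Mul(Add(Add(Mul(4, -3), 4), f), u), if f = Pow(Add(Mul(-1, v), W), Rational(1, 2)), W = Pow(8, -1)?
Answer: Add(32, Mul(-1, Pow(34, Rational(1, 2)))) ≈ 26.169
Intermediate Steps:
u = -4 (u = Add(-7, 3) = -4)
W = Rational(1, 8) ≈ 0.12500
f = Mul(Rational(1, 4), Pow(34, Rational(1, 2))) (f = Pow(Add(Mul(-1, -2), Rational(1, 8)), Rational(1, 2)) = Pow(Add(2, Rational(1, 8)), Rational(1, 2)) = Pow(Rational(17, 8), Rational(1, 2)) = Mul(Rational(1, 4), Pow(34, Rational(1, 2))) ≈ 1.4577)
Mul(Add(Add(Mul(4, -3), 4), f), u) = Mul(Add(Add(Mul(4, -3), 4), Mul(Rational(1, 4), Pow(34, Rational(1, 2)))), -4) = Mul(Add(Add(-12, 4), Mul(Rational(1, 4), Pow(34, Rational(1, 2)))), -4) = Mul(Add(-8, Mul(Rational(1, 4), Pow(34, Rational(1, 2)))), -4) = Add(32, Mul(-1, Pow(34, Rational(1, 2))))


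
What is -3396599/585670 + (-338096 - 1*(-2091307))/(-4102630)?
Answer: -748089602087/120139365605 ≈ -6.2268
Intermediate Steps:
-3396599/585670 + (-338096 - 1*(-2091307))/(-4102630) = -3396599*1/585670 + (-338096 + 2091307)*(-1/4102630) = -3396599/585670 + 1753211*(-1/4102630) = -3396599/585670 - 1753211/4102630 = -748089602087/120139365605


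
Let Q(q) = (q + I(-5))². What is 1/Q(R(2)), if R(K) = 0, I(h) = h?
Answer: 1/25 ≈ 0.040000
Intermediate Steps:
Q(q) = (-5 + q)² (Q(q) = (q - 5)² = (-5 + q)²)
1/Q(R(2)) = 1/((-5 + 0)²) = 1/((-5)²) = 1/25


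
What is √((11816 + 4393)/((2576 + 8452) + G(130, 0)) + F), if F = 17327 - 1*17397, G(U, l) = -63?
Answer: I*√915383785/3655 ≈ 8.2778*I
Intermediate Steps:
F = -70 (F = 17327 - 17397 = -70)
√((11816 + 4393)/((2576 + 8452) + G(130, 0)) + F) = √((11816 + 4393)/((2576 + 8452) - 63) - 70) = √(16209/(11028 - 63) - 70) = √(16209/10965 - 70) = √(16209*(1/10965) - 70) = √(5403/3655 - 70) = √(-250447/3655) = I*√915383785/3655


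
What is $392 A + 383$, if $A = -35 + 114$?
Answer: $31351$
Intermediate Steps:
$A = 79$
$392 A + 383 = 392 \cdot 79 + 383 = 30968 + 383 = 31351$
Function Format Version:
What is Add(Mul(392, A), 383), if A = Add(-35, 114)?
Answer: 31351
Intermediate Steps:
A = 79
Add(Mul(392, A), 383) = Add(Mul(392, 79), 383) = Add(30968, 383) = 31351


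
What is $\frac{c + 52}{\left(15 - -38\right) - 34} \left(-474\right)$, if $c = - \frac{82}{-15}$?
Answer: $- \frac{136196}{95} \approx -1433.6$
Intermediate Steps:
$c = \frac{82}{15}$ ($c = \left(-82\right) \left(- \frac{1}{15}\right) = \frac{82}{15} \approx 5.4667$)
$\frac{c + 52}{\left(15 - -38\right) - 34} \left(-474\right) = \frac{\frac{82}{15} + 52}{\left(15 - -38\right) - 34} \left(-474\right) = \frac{862}{15 \left(\left(15 + 38\right) - 34\right)} \left(-474\right) = \frac{862}{15 \left(53 - 34\right)} \left(-474\right) = \frac{862}{15 \cdot 19} \left(-474\right) = \frac{862}{15} \cdot \frac{1}{19} \left(-474\right) = \frac{862}{285} \left(-474\right) = - \frac{136196}{95}$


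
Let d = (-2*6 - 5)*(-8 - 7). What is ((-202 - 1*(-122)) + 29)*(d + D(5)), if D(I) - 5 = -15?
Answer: -12495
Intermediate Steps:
D(I) = -10 (D(I) = 5 - 15 = -10)
d = 255 (d = (-12 - 5)*(-15) = -17*(-15) = 255)
((-202 - 1*(-122)) + 29)*(d + D(5)) = ((-202 - 1*(-122)) + 29)*(255 - 10) = ((-202 + 122) + 29)*245 = (-80 + 29)*245 = -51*245 = -12495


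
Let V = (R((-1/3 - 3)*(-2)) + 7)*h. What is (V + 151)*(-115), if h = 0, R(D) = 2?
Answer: -17365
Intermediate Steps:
V = 0 (V = (2 + 7)*0 = 9*0 = 0)
(V + 151)*(-115) = (0 + 151)*(-115) = 151*(-115) = -17365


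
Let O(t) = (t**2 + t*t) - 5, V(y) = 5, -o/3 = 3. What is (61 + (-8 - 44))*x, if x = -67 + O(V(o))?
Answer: -198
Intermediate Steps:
o = -9 (o = -3*3 = -9)
O(t) = -5 + 2*t**2 (O(t) = (t**2 + t**2) - 5 = 2*t**2 - 5 = -5 + 2*t**2)
x = -22 (x = -67 + (-5 + 2*5**2) = -67 + (-5 + 2*25) = -67 + (-5 + 50) = -67 + 45 = -22)
(61 + (-8 - 44))*x = (61 + (-8 - 44))*(-22) = (61 - 52)*(-22) = 9*(-22) = -198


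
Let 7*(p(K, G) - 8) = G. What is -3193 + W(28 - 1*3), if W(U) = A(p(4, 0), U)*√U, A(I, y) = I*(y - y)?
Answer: -3193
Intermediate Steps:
p(K, G) = 8 + G/7
A(I, y) = 0 (A(I, y) = I*0 = 0)
W(U) = 0 (W(U) = 0*√U = 0)
-3193 + W(28 - 1*3) = -3193 + 0 = -3193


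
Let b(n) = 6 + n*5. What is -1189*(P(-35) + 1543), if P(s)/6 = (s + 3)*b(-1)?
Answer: -1606339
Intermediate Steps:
b(n) = 6 + 5*n
P(s) = 18 + 6*s (P(s) = 6*((s + 3)*(6 + 5*(-1))) = 6*((3 + s)*(6 - 5)) = 6*((3 + s)*1) = 6*(3 + s) = 18 + 6*s)
-1189*(P(-35) + 1543) = -1189*((18 + 6*(-35)) + 1543) = -1189*((18 - 210) + 1543) = -1189*(-192 + 1543) = -1189*1351 = -1606339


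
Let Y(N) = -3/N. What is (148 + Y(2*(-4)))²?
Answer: 1408969/64 ≈ 22015.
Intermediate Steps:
(148 + Y(2*(-4)))² = (148 - 3/(2*(-4)))² = (148 - 3/(-8))² = (148 - 3*(-⅛))² = (148 + 3/8)² = (1187/8)² = 1408969/64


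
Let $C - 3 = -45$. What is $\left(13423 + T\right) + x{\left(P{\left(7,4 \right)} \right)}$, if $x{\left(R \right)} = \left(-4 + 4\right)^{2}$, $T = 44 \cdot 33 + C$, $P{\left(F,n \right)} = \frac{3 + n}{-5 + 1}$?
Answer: $14833$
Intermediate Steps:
$C = -42$ ($C = 3 - 45 = -42$)
$P{\left(F,n \right)} = - \frac{3}{4} - \frac{n}{4}$ ($P{\left(F,n \right)} = \frac{3 + n}{-4} = \left(3 + n\right) \left(- \frac{1}{4}\right) = - \frac{3}{4} - \frac{n}{4}$)
$T = 1410$ ($T = 44 \cdot 33 - 42 = 1452 - 42 = 1410$)
$x{\left(R \right)} = 0$ ($x{\left(R \right)} = 0^{2} = 0$)
$\left(13423 + T\right) + x{\left(P{\left(7,4 \right)} \right)} = \left(13423 + 1410\right) + 0 = 14833 + 0 = 14833$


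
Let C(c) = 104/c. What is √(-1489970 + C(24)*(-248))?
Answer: I*√13419402/3 ≈ 1221.1*I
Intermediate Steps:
√(-1489970 + C(24)*(-248)) = √(-1489970 + (104/24)*(-248)) = √(-1489970 + (104*(1/24))*(-248)) = √(-1489970 + (13/3)*(-248)) = √(-1489970 - 3224/3) = √(-4473134/3) = I*√13419402/3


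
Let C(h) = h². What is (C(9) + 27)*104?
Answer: 11232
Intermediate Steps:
(C(9) + 27)*104 = (9² + 27)*104 = (81 + 27)*104 = 108*104 = 11232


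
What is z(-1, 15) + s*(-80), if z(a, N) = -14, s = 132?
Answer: -10574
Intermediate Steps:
z(-1, 15) + s*(-80) = -14 + 132*(-80) = -14 - 10560 = -10574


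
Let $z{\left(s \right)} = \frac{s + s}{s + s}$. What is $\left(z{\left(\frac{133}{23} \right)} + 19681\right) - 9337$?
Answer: $10345$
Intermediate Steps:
$z{\left(s \right)} = 1$ ($z{\left(s \right)} = \frac{2 s}{2 s} = 2 s \frac{1}{2 s} = 1$)
$\left(z{\left(\frac{133}{23} \right)} + 19681\right) - 9337 = \left(1 + 19681\right) - 9337 = 19682 - 9337 = 10345$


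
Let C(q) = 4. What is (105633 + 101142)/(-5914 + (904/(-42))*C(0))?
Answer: -4342275/126002 ≈ -34.462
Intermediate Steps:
(105633 + 101142)/(-5914 + (904/(-42))*C(0)) = (105633 + 101142)/(-5914 + (904/(-42))*4) = 206775/(-5914 + (904*(-1/42))*4) = 206775/(-5914 - 452/21*4) = 206775/(-5914 - 1808/21) = 206775/(-126002/21) = 206775*(-21/126002) = -4342275/126002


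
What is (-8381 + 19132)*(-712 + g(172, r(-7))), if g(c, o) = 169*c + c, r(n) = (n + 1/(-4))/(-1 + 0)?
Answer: 306704528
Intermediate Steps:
r(n) = ¼ - n (r(n) = (n - ¼)/(-1) = (-¼ + n)*(-1) = ¼ - n)
g(c, o) = 170*c
(-8381 + 19132)*(-712 + g(172, r(-7))) = (-8381 + 19132)*(-712 + 170*172) = 10751*(-712 + 29240) = 10751*28528 = 306704528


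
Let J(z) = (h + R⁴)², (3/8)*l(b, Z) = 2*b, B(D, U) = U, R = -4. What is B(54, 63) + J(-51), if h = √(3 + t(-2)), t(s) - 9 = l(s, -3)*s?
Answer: 196897/3 + 5120*√3/3 ≈ 68588.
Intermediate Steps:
l(b, Z) = 16*b/3 (l(b, Z) = 8*(2*b)/3 = 16*b/3)
t(s) = 9 + 16*s²/3 (t(s) = 9 + (16*s/3)*s = 9 + 16*s²/3)
h = 10*√3/3 (h = √(3 + (9 + (16/3)*(-2)²)) = √(3 + (9 + (16/3)*4)) = √(3 + (9 + 64/3)) = √(3 + 91/3) = √(100/3) = 10*√3/3 ≈ 5.7735)
J(z) = (256 + 10*√3/3)² (J(z) = (10*√3/3 + (-4)⁴)² = (10*√3/3 + 256)² = (256 + 10*√3/3)²)
B(54, 63) + J(-51) = 63 + (196708/3 + 5120*√3/3) = 196897/3 + 5120*√3/3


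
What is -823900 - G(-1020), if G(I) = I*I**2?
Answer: 1060384100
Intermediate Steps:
G(I) = I**3
-823900 - G(-1020) = -823900 - 1*(-1020)**3 = -823900 - 1*(-1061208000) = -823900 + 1061208000 = 1060384100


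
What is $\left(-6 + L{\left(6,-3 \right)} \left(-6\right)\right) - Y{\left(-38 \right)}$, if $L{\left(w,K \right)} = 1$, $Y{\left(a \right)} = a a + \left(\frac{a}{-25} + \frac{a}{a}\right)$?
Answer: $- \frac{36463}{25} \approx -1458.5$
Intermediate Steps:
$Y{\left(a \right)} = 1 + a^{2} - \frac{a}{25}$ ($Y{\left(a \right)} = a^{2} + \left(a \left(- \frac{1}{25}\right) + 1\right) = a^{2} - \left(-1 + \frac{a}{25}\right) = 1 + a^{2} - \frac{a}{25}$)
$\left(-6 + L{\left(6,-3 \right)} \left(-6\right)\right) - Y{\left(-38 \right)} = \left(-6 + 1 \left(-6\right)\right) - \left(1 + \left(-38\right)^{2} - - \frac{38}{25}\right) = \left(-6 - 6\right) - \left(1 + 1444 + \frac{38}{25}\right) = -12 - \frac{36163}{25} = - \frac{36463}{25}$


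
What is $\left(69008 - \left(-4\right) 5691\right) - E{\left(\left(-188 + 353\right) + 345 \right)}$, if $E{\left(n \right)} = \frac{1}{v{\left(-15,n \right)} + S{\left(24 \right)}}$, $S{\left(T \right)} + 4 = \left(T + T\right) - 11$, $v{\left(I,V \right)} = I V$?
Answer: $\frac{699027325}{7617} \approx 91772.0$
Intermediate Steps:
$S{\left(T \right)} = -15 + 2 T$ ($S{\left(T \right)} = -4 + \left(\left(T + T\right) - 11\right) = -4 + \left(2 T - 11\right) = -4 + \left(-11 + 2 T\right) = -15 + 2 T$)
$E{\left(n \right)} = \frac{1}{33 - 15 n}$ ($E{\left(n \right)} = \frac{1}{- 15 n + \left(-15 + 2 \cdot 24\right)} = \frac{1}{- 15 n + \left(-15 + 48\right)} = \frac{1}{- 15 n + 33} = \frac{1}{33 - 15 n}$)
$\left(69008 - \left(-4\right) 5691\right) - E{\left(\left(-188 + 353\right) + 345 \right)} = \left(69008 - \left(-4\right) 5691\right) - - \frac{1}{-33 + 15 \left(\left(-188 + 353\right) + 345\right)} = \left(69008 - -22764\right) - - \frac{1}{-33 + 15 \left(165 + 345\right)} = \left(69008 + 22764\right) - - \frac{1}{-33 + 15 \cdot 510} = 91772 - - \frac{1}{-33 + 7650} = 91772 - - \frac{1}{7617} = 91772 + \frac{1}{7617} = \frac{699027325}{7617}$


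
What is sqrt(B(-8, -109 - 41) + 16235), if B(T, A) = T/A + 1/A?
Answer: sqrt(14611542)/30 ≈ 127.42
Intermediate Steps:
B(T, A) = 1/A + T/A (B(T, A) = T/A + 1/A = 1/A + T/A)
sqrt(B(-8, -109 - 41) + 16235) = sqrt((1 - 8)/(-109 - 41) + 16235) = sqrt(-7/(-150) + 16235) = sqrt(-1/150*(-7) + 16235) = sqrt(7/150 + 16235) = sqrt(2435257/150) = sqrt(14611542)/30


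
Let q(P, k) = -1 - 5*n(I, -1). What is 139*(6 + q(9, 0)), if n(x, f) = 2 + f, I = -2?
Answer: 0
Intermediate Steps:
q(P, k) = -6 (q(P, k) = -1 - 5*(2 - 1) = -1 - 5*1 = -1 - 5 = -6)
139*(6 + q(9, 0)) = 139*(6 - 6) = 139*0 = 0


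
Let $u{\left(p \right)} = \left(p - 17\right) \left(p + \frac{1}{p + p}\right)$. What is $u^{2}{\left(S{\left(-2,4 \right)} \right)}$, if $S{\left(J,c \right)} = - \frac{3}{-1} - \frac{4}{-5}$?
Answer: $\frac{607671801}{225625} \approx 2693.3$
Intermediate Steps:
$S{\left(J,c \right)} = \frac{19}{5}$ ($S{\left(J,c \right)} = \left(-3\right) \left(-1\right) - - \frac{4}{5} = 3 + \frac{4}{5} = \frac{19}{5}$)
$u{\left(p \right)} = \left(-17 + p\right) \left(p + \frac{1}{2 p}\right)$
$u^{2}{\left(S{\left(-2,4 \right)} \right)} = \left(\frac{1}{2} + \left(\frac{19}{5}\right)^{2} - \frac{323}{5} - \frac{17}{2 \cdot \frac{19}{5}}\right)^{2} = \left(\frac{1}{2} + \frac{361}{25} - \frac{323}{5} - \frac{85}{38}\right)^{2} = \left(- \frac{24651}{475}\right)^{2} = \frac{607671801}{225625}$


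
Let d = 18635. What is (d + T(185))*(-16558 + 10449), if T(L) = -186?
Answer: -112704941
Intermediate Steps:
(d + T(185))*(-16558 + 10449) = (18635 - 186)*(-16558 + 10449) = 18449*(-6109) = -112704941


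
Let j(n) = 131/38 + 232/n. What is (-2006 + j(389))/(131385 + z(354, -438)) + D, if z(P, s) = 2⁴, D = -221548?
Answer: -430328125745853/1942369582 ≈ -2.2155e+5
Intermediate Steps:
z(P, s) = 16
j(n) = 131/38 + 232/n (j(n) = 131*(1/38) + 232/n = 131/38 + 232/n)
(-2006 + j(389))/(131385 + z(354, -438)) + D = (-2006 + (131/38 + 232/389))/(131385 + 16) - 221548 = (-2006 + (131/38 + 232*(1/389)))/131401 - 221548 = (-2006 + (131/38 + 232/389))*(1/131401) - 221548 = (-2006 + 59775/14782)*(1/131401) - 221548 = -29592917/14782*1/131401 - 221548 = -29592917/1942369582 - 221548 = -430328125745853/1942369582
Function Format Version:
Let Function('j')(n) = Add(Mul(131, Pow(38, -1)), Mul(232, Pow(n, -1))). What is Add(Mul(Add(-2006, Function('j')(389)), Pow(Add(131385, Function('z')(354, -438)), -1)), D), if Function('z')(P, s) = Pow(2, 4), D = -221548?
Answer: Rational(-430328125745853, 1942369582) ≈ -2.2155e+5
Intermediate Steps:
Function('z')(P, s) = 16
Function('j')(n) = Add(Rational(131, 38), Mul(232, Pow(n, -1))) (Function('j')(n) = Add(Mul(131, Rational(1, 38)), Mul(232, Pow(n, -1))) = Add(Rational(131, 38), Mul(232, Pow(n, -1))))
Add(Mul(Add(-2006, Function('j')(389)), Pow(Add(131385, Function('z')(354, -438)), -1)), D) = Add(Mul(Add(-2006, Add(Rational(131, 38), Mul(232, Pow(389, -1)))), Pow(Add(131385, 16), -1)), -221548) = Add(Mul(Add(-2006, Add(Rational(131, 38), Mul(232, Rational(1, 389)))), Pow(131401, -1)), -221548) = Add(Mul(Add(-2006, Add(Rational(131, 38), Rational(232, 389))), Rational(1, 131401)), -221548) = Add(Mul(Add(-2006, Rational(59775, 14782)), Rational(1, 131401)), -221548) = Add(Mul(Rational(-29592917, 14782), Rational(1, 131401)), -221548) = Add(Rational(-29592917, 1942369582), -221548) = Rational(-430328125745853, 1942369582)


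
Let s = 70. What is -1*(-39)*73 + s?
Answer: 2917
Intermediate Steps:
-1*(-39)*73 + s = -1*(-39)*73 + 70 = 39*73 + 70 = 2847 + 70 = 2917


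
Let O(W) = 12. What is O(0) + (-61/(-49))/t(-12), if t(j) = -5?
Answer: 2879/245 ≈ 11.751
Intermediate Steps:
O(0) + (-61/(-49))/t(-12) = 12 + (-61/(-49))/(-5) = 12 - (-61)*(-1)/(5*49) = 12 - ⅕*61/49 = 12 - 61/245 = 2879/245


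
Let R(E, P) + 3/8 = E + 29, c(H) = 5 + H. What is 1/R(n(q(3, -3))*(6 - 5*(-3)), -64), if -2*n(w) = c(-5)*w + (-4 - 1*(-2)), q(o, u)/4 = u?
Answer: 8/397 ≈ 0.020151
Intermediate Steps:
q(o, u) = 4*u
n(w) = 1 (n(w) = -((5 - 5)*w + (-4 - 1*(-2)))/2 = -(0*w + (-4 + 2))/2 = -(0 - 2)/2 = -1/2*(-2) = 1)
R(E, P) = 229/8 + E (R(E, P) = -3/8 + (E + 29) = -3/8 + (29 + E) = 229/8 + E)
1/R(n(q(3, -3))*(6 - 5*(-3)), -64) = 1/(229/8 + 1*(6 - 5*(-3))) = 1/(229/8 + 1*(6 - 1*(-15))) = 1/(229/8 + 1*(6 + 15)) = 1/(229/8 + 1*21) = 1/(229/8 + 21) = 1/(397/8) = 8/397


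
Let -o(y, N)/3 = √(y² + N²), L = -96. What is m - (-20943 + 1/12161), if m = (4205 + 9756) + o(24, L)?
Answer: 424467543/12161 - 72*√17 ≈ 34607.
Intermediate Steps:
o(y, N) = -3*√(N² + y²) (o(y, N) = -3*√(y² + N²) = -3*√(N² + y²))
m = 13961 - 72*√17 (m = (4205 + 9756) - 3*√((-96)² + 24²) = 13961 - 3*√(9216 + 576) = 13961 - 72*√17 ≈ 13664.)
m - (-20943 + 1/12161) = (13961 - 72*√17) - (-20943 + 1/12161) = (13961 - 72*√17) - 1*(-254687822/12161) = (13961 - 72*√17) + 254687822/12161 = 424467543/12161 - 72*√17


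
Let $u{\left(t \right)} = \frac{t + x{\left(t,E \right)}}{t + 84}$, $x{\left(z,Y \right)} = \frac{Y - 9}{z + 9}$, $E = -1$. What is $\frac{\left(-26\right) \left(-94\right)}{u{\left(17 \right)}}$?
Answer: $\frac{802243}{54} \approx 14856.0$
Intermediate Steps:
$x{\left(z,Y \right)} = \frac{-9 + Y}{9 + z}$
$u{\left(t \right)} = \frac{t - \frac{10}{9 + t}}{84 + t}$ ($u{\left(t \right)} = \frac{t + \frac{-9 - 1}{9 + t}}{t + 84} = \frac{t + \frac{1}{9 + t} \left(-10\right)}{84 + t} = \frac{t - \frac{10}{9 + t}}{84 + t}$)
$\frac{\left(-26\right) \left(-94\right)}{u{\left(17 \right)}} = \frac{\left(-26\right) \left(-94\right)}{\frac{1}{9 + 17} \frac{1}{84 + 17} \left(-10 + 17 \left(9 + 17\right)\right)} = \frac{2444}{\frac{1}{26} \cdot \frac{1}{101} \left(-10 + 17 \cdot 26\right)} = \frac{2444}{\frac{1}{26} \cdot \frac{1}{101} \left(-10 + 442\right)} = \frac{2444}{\frac{1}{26} \cdot \frac{1}{101} \cdot 432} = \frac{2444}{\frac{216}{1313}} = 2444 \cdot \frac{1313}{216} = \frac{802243}{54}$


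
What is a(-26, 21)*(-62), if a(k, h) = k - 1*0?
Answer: 1612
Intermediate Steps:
a(k, h) = k (a(k, h) = k + 0 = k)
a(-26, 21)*(-62) = -26*(-62) = 1612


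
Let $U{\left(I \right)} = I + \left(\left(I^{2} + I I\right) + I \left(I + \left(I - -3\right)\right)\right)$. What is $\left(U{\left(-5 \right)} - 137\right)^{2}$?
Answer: $3249$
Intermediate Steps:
$U{\left(I \right)} = I + 2 I^{2} + I \left(3 + 2 I\right)$ ($U{\left(I \right)} = I + \left(\left(I^{2} + I^{2}\right) + I \left(I + \left(I + 3\right)\right)\right) = I + \left(2 I^{2} + I \left(I + \left(3 + I\right)\right)\right) = I + \left(2 I^{2} + I \left(3 + 2 I\right)\right) = I + 2 I^{2} + I \left(3 + 2 I\right)$)
$\left(U{\left(-5 \right)} - 137\right)^{2} = \left(4 \left(-5\right) \left(1 - 5\right) - 137\right)^{2} = \left(4 \left(-5\right) \left(-4\right) - 137\right)^{2} = \left(80 - 137\right)^{2} = \left(-57\right)^{2} = 3249$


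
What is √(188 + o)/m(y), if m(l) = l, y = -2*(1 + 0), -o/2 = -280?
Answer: -√187 ≈ -13.675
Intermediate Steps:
o = 560 (o = -2*(-280) = 560)
y = -2 (y = -2*1 = -2)
√(188 + o)/m(y) = √(188 + 560)/(-2) = √748*(-½) = (2*√187)*(-½) = -√187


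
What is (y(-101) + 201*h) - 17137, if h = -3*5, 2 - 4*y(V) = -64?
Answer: -40271/2 ≈ -20136.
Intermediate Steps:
y(V) = 33/2 (y(V) = ½ - ¼*(-64) = ½ + 16 = 33/2)
h = -15
(y(-101) + 201*h) - 17137 = (33/2 + 201*(-15)) - 17137 = (33/2 - 3015) - 17137 = -5997/2 - 17137 = -40271/2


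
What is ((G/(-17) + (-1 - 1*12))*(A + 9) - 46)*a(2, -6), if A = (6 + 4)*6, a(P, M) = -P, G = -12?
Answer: 30406/17 ≈ 1788.6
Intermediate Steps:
A = 60 (A = 10*6 = 60)
((G/(-17) + (-1 - 1*12))*(A + 9) - 46)*a(2, -6) = ((-12/(-17) + (-1 - 1*12))*(60 + 9) - 46)*(-1*2) = ((-12*(-1/17) + (-1 - 12))*69 - 46)*(-2) = ((12/17 - 13)*69 - 46)*(-2) = (-209/17*69 - 46)*(-2) = (-14421/17 - 46)*(-2) = -15203/17*(-2) = 30406/17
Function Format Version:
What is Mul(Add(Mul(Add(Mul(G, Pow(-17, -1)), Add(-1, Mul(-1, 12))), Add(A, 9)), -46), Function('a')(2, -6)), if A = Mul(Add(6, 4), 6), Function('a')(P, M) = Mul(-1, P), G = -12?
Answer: Rational(30406, 17) ≈ 1788.6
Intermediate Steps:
A = 60 (A = Mul(10, 6) = 60)
Mul(Add(Mul(Add(Mul(G, Pow(-17, -1)), Add(-1, Mul(-1, 12))), Add(A, 9)), -46), Function('a')(2, -6)) = Mul(Add(Mul(Add(Mul(-12, Pow(-17, -1)), Add(-1, Mul(-1, 12))), Add(60, 9)), -46), Mul(-1, 2)) = Mul(Add(Mul(Add(Mul(-12, Rational(-1, 17)), Add(-1, -12)), 69), -46), -2) = Mul(Add(Mul(Add(Rational(12, 17), -13), 69), -46), -2) = Mul(Add(Mul(Rational(-209, 17), 69), -46), -2) = Mul(Add(Rational(-14421, 17), -46), -2) = Mul(Rational(-15203, 17), -2) = Rational(30406, 17)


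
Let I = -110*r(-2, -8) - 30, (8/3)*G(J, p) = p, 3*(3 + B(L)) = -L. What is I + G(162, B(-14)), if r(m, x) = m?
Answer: 1525/8 ≈ 190.63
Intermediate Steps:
B(L) = -3 - L/3 (B(L) = -3 + (-L)/3 = -3 - L/3)
G(J, p) = 3*p/8
I = 190 (I = -110*(-2) - 30 = 220 - 30 = 190)
I + G(162, B(-14)) = 190 + 3*(-3 - 1/3*(-14))/8 = 190 + 3*(-3 + 14/3)/8 = 190 + (3/8)*(5/3) = 190 + 5/8 = 1525/8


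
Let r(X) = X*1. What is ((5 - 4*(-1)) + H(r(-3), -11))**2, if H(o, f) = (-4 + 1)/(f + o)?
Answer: 16641/196 ≈ 84.903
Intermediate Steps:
r(X) = X
H(o, f) = -3/(f + o)
((5 - 4*(-1)) + H(r(-3), -11))**2 = ((5 - 4*(-1)) - 3/(-11 - 3))**2 = ((5 + 4) - 3/(-14))**2 = (9 - 3*(-1/14))**2 = (9 + 3/14)**2 = (129/14)**2 = 16641/196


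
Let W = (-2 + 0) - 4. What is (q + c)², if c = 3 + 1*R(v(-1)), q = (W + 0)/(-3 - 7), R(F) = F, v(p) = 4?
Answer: 1444/25 ≈ 57.760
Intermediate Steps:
W = -6 (W = -2 - 4 = -6)
q = ⅗ (q = (-6 + 0)/(-3 - 7) = -6/(-10) = -6*(-⅒) = ⅗ ≈ 0.60000)
c = 7 (c = 3 + 1*4 = 3 + 4 = 7)
(q + c)² = (⅗ + 7)² = (38/5)² = 1444/25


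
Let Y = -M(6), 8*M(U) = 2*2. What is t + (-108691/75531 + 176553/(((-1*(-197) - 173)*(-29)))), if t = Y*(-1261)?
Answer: 6578081363/17523192 ≈ 375.39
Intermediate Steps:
M(U) = ½ (M(U) = (2*2)/8 = (⅛)*4 = ½)
Y = -½ (Y = -1*½ = -½ ≈ -0.50000)
t = 1261/2 (t = -½*(-1261) = 1261/2 ≈ 630.50)
t + (-108691/75531 + 176553/(((-1*(-197) - 173)*(-29)))) = 1261/2 + (-108691/75531 + 176553/(((-1*(-197) - 173)*(-29)))) = 1261/2 + (-108691*1/75531 + 176553/(((197 - 173)*(-29)))) = 1261/2 + (-108691/75531 + 176553/((24*(-29)))) = 1261/2 + (-108691/75531 + 176553/(-696)) = 1261/2 + (-108691/75531 + 176553*(-1/696)) = 1261/2 + (-108691/75531 - 58851/232) = 1261/2 - 4470291193/17523192 = 6578081363/17523192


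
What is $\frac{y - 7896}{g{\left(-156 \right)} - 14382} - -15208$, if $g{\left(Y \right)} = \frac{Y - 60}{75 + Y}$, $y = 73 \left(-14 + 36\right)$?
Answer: $\frac{328030787}{21569} \approx 15208.0$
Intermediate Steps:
$y = 1606$ ($y = 73 \cdot 22 = 1606$)
$g{\left(Y \right)} = \frac{-60 + Y}{75 + Y}$
$\frac{y - 7896}{g{\left(-156 \right)} - 14382} - -15208 = \frac{1606 - 7896}{\frac{-60 - 156}{75 - 156} - 14382} - -15208 = - \frac{6290}{\frac{1}{-81} \left(-216\right) - 14382} + 15208 = - \frac{6290}{\left(- \frac{1}{81}\right) \left(-216\right) - 14382} + 15208 = - \frac{6290}{\frac{8}{3} - 14382} + 15208 = - \frac{6290}{- \frac{43138}{3}} + 15208 = \left(-6290\right) \left(- \frac{3}{43138}\right) + 15208 = \frac{9435}{21569} + 15208 = \frac{328030787}{21569}$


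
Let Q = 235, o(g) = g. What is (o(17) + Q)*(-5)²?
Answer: 6300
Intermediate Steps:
(o(17) + Q)*(-5)² = (17 + 235)*(-5)² = 252*25 = 6300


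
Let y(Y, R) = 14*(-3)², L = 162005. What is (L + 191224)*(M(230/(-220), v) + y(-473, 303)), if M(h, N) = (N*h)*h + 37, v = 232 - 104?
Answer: 12946196079/121 ≈ 1.0699e+8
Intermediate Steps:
v = 128
y(Y, R) = 126 (y(Y, R) = 14*9 = 126)
M(h, N) = 37 + N*h² (M(h, N) = N*h² + 37 = 37 + N*h²)
(L + 191224)*(M(230/(-220), v) + y(-473, 303)) = (162005 + 191224)*((37 + 128*(230/(-220))²) + 126) = 353229*((37 + 128*(230*(-1/220))²) + 126) = 353229*((37 + 128*(-23/22)²) + 126) = 353229*((37 + 128*(529/484)) + 126) = 353229*((37 + 16928/121) + 126) = 353229*(21405/121 + 126) = 353229*(36651/121) = 12946196079/121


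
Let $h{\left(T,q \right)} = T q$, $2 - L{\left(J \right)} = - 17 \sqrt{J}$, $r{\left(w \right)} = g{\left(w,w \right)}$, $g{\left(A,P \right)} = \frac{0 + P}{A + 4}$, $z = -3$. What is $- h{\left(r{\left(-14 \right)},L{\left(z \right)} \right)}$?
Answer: $- \frac{14}{5} - \frac{119 i \sqrt{3}}{5} \approx -2.8 - 41.223 i$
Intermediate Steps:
$g{\left(A,P \right)} = \frac{P}{4 + A}$
$r{\left(w \right)} = \frac{w}{4 + w}$
$L{\left(J \right)} = 2 + 17 \sqrt{J}$ ($L{\left(J \right)} = 2 - - 17 \sqrt{J} = 2 + 17 \sqrt{J}$)
$- h{\left(r{\left(-14 \right)},L{\left(z \right)} \right)} = - - \frac{14}{4 - 14} \left(2 + 17 \sqrt{-3}\right) = - - \frac{14}{-10} \left(2 + 17 i \sqrt{3}\right) = - \left(-14\right) \left(- \frac{1}{10}\right) \left(2 + 17 i \sqrt{3}\right) = - \frac{7 \left(2 + 17 i \sqrt{3}\right)}{5} = - (\frac{14}{5} + \frac{119 i \sqrt{3}}{5}) = - \frac{14}{5} - \frac{119 i \sqrt{3}}{5}$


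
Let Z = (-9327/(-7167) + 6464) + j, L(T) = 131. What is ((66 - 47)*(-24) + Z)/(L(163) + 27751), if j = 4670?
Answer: 25512851/66610098 ≈ 0.38302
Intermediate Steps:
Z = 26602235/2389 (Z = (-9327/(-7167) + 6464) + 4670 = (-9327*(-1/7167) + 6464) + 4670 = (3109/2389 + 6464) + 4670 = 15445605/2389 + 4670 = 26602235/2389 ≈ 11135.)
((66 - 47)*(-24) + Z)/(L(163) + 27751) = ((66 - 47)*(-24) + 26602235/2389)/(131 + 27751) = (19*(-24) + 26602235/2389)/27882 = (-456 + 26602235/2389)*(1/27882) = (25512851/2389)*(1/27882) = 25512851/66610098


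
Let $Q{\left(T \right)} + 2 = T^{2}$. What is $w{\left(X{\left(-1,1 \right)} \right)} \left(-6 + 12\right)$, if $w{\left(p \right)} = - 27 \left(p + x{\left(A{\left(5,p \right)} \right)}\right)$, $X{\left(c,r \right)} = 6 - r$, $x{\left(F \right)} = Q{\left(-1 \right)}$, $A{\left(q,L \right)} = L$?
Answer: $-648$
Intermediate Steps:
$Q{\left(T \right)} = -2 + T^{2}$
$x{\left(F \right)} = -1$ ($x{\left(F \right)} = -2 + \left(-1\right)^{2} = -2 + 1 = -1$)
$w{\left(p \right)} = 27 - 27 p$ ($w{\left(p \right)} = - 27 \left(p - 1\right) = - 27 \left(-1 + p\right) = 27 - 27 p$)
$w{\left(X{\left(-1,1 \right)} \right)} \left(-6 + 12\right) = \left(27 - 27 \left(6 - 1\right)\right) \left(-6 + 12\right) = \left(27 - 27 \left(6 - 1\right)\right) 6 = \left(27 - 135\right) 6 = \left(-108\right) 6 = -648$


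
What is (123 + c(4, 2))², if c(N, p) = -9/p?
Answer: 56169/4 ≈ 14042.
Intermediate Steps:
(123 + c(4, 2))² = (123 - 9/2)² = (237/2)² = 56169/4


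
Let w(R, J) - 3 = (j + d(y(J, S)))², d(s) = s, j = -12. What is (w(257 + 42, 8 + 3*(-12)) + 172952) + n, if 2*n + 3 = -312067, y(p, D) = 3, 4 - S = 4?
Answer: 17001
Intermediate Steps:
S = 0 (S = 4 - 1*4 = 4 - 4 = 0)
n = -156035 (n = -3/2 + (½)*(-312067) = -3/2 - 312067/2 = -156035)
w(R, J) = 84 (w(R, J) = 3 + (-12 + 3)² = 3 + (-9)² = 3 + 81 = 84)
(w(257 + 42, 8 + 3*(-12)) + 172952) + n = (84 + 172952) - 156035 = 173036 - 156035 = 17001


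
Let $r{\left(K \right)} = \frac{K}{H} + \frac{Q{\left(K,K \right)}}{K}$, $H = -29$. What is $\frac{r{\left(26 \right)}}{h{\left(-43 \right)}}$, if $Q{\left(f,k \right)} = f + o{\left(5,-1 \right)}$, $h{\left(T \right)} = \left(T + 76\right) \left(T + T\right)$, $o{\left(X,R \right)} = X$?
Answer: $- \frac{223}{2139852} \approx -0.00010421$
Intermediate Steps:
$h{\left(T \right)} = 2 T \left(76 + T\right)$ ($h{\left(T \right)} = \left(76 + T\right) 2 T = 2 T \left(76 + T\right)$)
$Q{\left(f,k \right)} = 5 + f$ ($Q{\left(f,k \right)} = f + 5 = 5 + f$)
$r{\left(K \right)} = - \frac{K}{29} + \frac{5 + K}{K}$ ($r{\left(K \right)} = \frac{K}{-29} + \frac{5 + K}{K} = K \left(- \frac{1}{29}\right) + \frac{5 + K}{K} = - \frac{K}{29} + \frac{5 + K}{K}$)
$\frac{r{\left(26 \right)}}{h{\left(-43 \right)}} = \frac{1 + \frac{5}{26} - \frac{26}{29}}{2 \left(-43\right) \left(76 - 43\right)} = \frac{1 + 5 \cdot \frac{1}{26} - \frac{26}{29}}{2 \left(-43\right) 33} = \frac{1 + \frac{5}{26} - \frac{26}{29}}{-2838} = \frac{223}{754} \left(- \frac{1}{2838}\right) = - \frac{223}{2139852}$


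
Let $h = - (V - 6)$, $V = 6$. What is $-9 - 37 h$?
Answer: $-9$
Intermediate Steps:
$h = 0$ ($h = - (6 - 6) = \left(-1\right) 0 = 0$)
$-9 - 37 h = -9 - 0 = -9 + 0 = -9$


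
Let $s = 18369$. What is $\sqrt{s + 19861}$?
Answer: $\sqrt{38230} \approx 195.52$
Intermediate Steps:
$\sqrt{s + 19861} = \sqrt{18369 + 19861} = \sqrt{38230}$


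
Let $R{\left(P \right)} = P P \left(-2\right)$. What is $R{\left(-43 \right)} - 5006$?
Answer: $-8704$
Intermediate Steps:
$R{\left(P \right)} = - 2 P^{2}$ ($R{\left(P \right)} = P^{2} \left(-2\right) = - 2 P^{2}$)
$R{\left(-43 \right)} - 5006 = - 2 \left(-43\right)^{2} - 5006 = \left(-2\right) 1849 - 5006 = -3698 - 5006 = -8704$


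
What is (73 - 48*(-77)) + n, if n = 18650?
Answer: 22419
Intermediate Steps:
(73 - 48*(-77)) + n = (73 - 48*(-77)) + 18650 = (73 + 3696) + 18650 = 3769 + 18650 = 22419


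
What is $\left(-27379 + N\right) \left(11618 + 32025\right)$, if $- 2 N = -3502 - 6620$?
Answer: $-974024474$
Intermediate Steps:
$N = 5061$ ($N = - \frac{-3502 - 6620}{2} = \left(- \frac{1}{2}\right) \left(-10122\right) = 5061$)
$\left(-27379 + N\right) \left(11618 + 32025\right) = \left(-27379 + 5061\right) \left(11618 + 32025\right) = \left(-22318\right) 43643 = -974024474$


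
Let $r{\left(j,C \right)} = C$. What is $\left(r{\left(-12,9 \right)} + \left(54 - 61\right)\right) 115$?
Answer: $230$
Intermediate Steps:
$\left(r{\left(-12,9 \right)} + \left(54 - 61\right)\right) 115 = \left(9 + \left(54 - 61\right)\right) 115 = \left(9 - 7\right) 115 = 2 \cdot 115 = 230$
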